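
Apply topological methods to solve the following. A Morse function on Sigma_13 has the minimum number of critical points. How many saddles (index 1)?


A perfect Morse function has m_k = b_k.
For Sigma_13: b_0=1, b_1=2g=26, b_2=1.
Saddles m_1 = 2g = 26

26


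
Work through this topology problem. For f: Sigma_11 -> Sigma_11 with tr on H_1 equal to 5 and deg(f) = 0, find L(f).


L(f) = tr(f_0*) - tr(f_1*) + tr(f_2*).
= 1 - (5) + (0)
= -4

-4


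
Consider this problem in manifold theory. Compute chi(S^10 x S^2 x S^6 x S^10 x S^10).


chi is multiplicative: chi(X x Y) = chi(X) chi(Y).
Each even-dim sphere has chi = 2. There are 5 factors.
chi = 2^5 = 32

32


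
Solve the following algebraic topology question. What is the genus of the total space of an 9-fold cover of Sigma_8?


For an n-sheeted cover: chi(E) = n * chi(B).
chi(Sigma_8) = 2 - 2*8 = -14.
chi(E) = 9 * (-14) = -126.
genus(E) = (2 - chi(E))/2 = (2 - (-126))/2 = 128/2 = 64

64


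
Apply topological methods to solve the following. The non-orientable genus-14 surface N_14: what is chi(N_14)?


For a non-orientable closed surface with k crosscaps: chi = 2 - k.
Here k = 14.
chi = 2 - 14 = -12

-12


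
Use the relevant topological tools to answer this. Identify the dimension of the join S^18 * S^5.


Join of spheres: S^m * S^n = S^{m+n+1}.
dim = 18 + 5 + 1 = 24

24


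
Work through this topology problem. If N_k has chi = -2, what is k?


chi = 2 - k for closed non-orientable surfaces with k crosscaps.
-2 = 2 - k
k = 2 - (-2) = 4

4


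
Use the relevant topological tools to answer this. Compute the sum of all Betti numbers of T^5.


b_k(T^5) = C(5,k), so the sum over k is sum_k C(5,k) = 2^5.
Total = 2^5 = 32

32


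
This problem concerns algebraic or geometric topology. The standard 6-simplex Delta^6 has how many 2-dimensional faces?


Delta^6 has 6+1 vertices. A 2-face is a choice of 2+1 vertices.
f_2 = C(6+1, 2+1) = C(7,3) = 35

35


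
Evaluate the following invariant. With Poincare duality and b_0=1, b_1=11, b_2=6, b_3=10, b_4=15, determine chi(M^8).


By Poincare duality b_k = b_{8-k}, so full Betti numbers: b_0=1, b_1=11, b_2=6, b_3=10, b_4=15, b_5=10, b_6=6, b_7=11, b_8=1.
chi = sum (-1)^k b_k = -13

-13


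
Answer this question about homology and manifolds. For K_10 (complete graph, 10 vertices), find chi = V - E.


K_10: V = 10, E = C(10,2) = 45.
chi = V - E = 10 - 45 = -35

-35


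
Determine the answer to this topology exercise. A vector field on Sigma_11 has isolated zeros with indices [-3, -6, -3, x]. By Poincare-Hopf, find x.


Poincare-Hopf: sum of indices = chi(M).
chi(Sigma_11) = 2 - 2*11 = -20.
Sum of known indices = -12.
x = chi - (sum known) = -20 - (-12) = -8

-8


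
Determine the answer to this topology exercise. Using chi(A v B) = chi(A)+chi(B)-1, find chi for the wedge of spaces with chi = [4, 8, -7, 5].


chi(A v B) = chi(A) + chi(B) - 1 (one point identified).
For 4 spaces: chi = (sum chi_i) - (4 - 1).
sum = 10; chi = 10 - 3 = 7

7


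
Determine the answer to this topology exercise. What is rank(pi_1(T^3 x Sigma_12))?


pi_1(A x B) = pi_1(A) x pi_1(B); rank of abelianization = b_1.
b_1(T^3) = 3, b_1(Sigma_12) = 2*12 = 24.
b_1(product) = 3 + 24 = 27

27


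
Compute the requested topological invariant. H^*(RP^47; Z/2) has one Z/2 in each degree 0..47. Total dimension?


H^k(RP^47; Z/2) = Z/2 for each 0 <= k <= 47.
Total dimension = 47 + 1 = 48

48


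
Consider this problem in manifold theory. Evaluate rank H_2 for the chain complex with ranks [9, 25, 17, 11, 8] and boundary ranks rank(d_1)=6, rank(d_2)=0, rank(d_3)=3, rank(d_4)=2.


rank H_k = rank(ker d_k) - rank(im d_{k+1}).
rank(ker d_2) = rank(C_2) - rank(d_2) = 17 - 0 = 17.
rank(im d_{2+1}) = 3.
rank H_2 = 17 - 3 = 14

14


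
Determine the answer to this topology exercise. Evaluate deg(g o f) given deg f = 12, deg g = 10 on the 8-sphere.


Degree is multiplicative under composition: deg(g o f) = deg(g) * deg(f).
= 10 * 12 = 120

120


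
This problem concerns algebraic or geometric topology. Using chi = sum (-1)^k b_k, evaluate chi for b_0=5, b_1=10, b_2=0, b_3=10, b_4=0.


chi = sum_k (-1)^k b_k.
= (5) + (-10) + (0) + (-10) + (0)
= -15

-15


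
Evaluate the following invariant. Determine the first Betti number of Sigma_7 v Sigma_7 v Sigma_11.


For a wedge X v Y: reduced H_k(X v Y) = H_k(X) + H_k(Y).
Each Sigma_g contributes b_1 = 2g.
b_1 = 14 + 14 + 22 = 50

50


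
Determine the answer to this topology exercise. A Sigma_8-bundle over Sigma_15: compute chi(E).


For a fiber bundle F -> E -> B (with CW structure): chi(E) = chi(B) * chi(F).
chi(Sigma_15) = -28, chi(Sigma_8) = -14.
chi(E) = (-28) * (-14) = 392

392


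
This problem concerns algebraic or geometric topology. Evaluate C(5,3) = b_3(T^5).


By the Kunneth formula, b_k(T^n) = C(n,k).
b_3(T^5) = C(5,3).
C(5,3) = 5!/(3!*2!) = 10

10


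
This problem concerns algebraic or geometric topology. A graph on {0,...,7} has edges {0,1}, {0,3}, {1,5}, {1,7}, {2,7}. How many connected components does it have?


Run DFS/union-find over 8 vertices.
V = 8, E = 5.
Number of components = 3

3


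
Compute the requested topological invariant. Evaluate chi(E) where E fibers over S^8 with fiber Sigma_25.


chi(S^8) = 2 (n even), chi(Sigma_25) = 2 - 2*25 = -48.
chi(E) = 2 * (-48) = -96

-96


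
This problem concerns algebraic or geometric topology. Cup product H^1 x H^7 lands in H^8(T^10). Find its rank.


Cup product: H^p x H^q -> H^{p+q}; here p+q = 1+7 = 8.
rank H^k(T^n) = C(n,k).
C(10,8) = 45

45


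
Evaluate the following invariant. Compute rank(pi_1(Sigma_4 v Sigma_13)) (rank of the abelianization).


For a wedge: H_1(A v B) = H_1(A) + H_1(B).
b_1(Sigma_4) = 8, b_1(Sigma_13) = 26.
b_1 = 8 + 26 = 34

34


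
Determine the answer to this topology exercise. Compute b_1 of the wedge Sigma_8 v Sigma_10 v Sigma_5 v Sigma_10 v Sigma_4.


For a wedge X v Y: reduced H_k(X v Y) = H_k(X) + H_k(Y).
Each Sigma_g contributes b_1 = 2g.
b_1 = 16 + 20 + 10 + 20 + 8 = 74

74


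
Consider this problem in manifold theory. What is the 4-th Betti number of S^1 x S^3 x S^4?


Each S^d has Poincare polynomial 1 + t^d.
The product S^1 x S^3 x S^4 has Poincare polynomial prod(1+t^d_i).
Expanding: b_0=1, b_1=1, b_3=1, b_4=2, b_5=1, b_7=1, b_8=1.
b_4 = 2

2


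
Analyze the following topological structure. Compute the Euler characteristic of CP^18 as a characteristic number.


For any closed oriented manifold, <e(TM),[M]> = chi(M).
chi(CP^18) = 18+1 = 19

19


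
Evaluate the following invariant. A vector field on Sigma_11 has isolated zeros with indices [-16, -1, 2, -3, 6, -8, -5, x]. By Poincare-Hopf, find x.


Poincare-Hopf: sum of indices = chi(M).
chi(Sigma_11) = 2 - 2*11 = -20.
Sum of known indices = -25.
x = chi - (sum known) = -20 - (-25) = 5

5


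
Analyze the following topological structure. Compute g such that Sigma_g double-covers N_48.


chi(N_48) = 2 - 48 = -46.
Double cover: chi(Sigma_g) = 2 * chi(N_48) = 2*(-46) = -92.
2 - 2g = -92, so g = (2 - (-92))/2 = 94/2 = 47

47


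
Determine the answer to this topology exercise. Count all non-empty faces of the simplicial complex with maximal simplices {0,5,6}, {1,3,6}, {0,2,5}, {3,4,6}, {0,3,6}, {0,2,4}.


Each maximal simplex on m vertices has 2^m - 1 nonempty faces.
Take the union (dedupe shared faces).
Total distinct faces = 26

26


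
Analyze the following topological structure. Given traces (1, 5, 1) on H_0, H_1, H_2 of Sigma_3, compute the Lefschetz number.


L(f) = tr(f_0*) - tr(f_1*) + tr(f_2*).
= 1 - (5) + (1)
= -3

-3


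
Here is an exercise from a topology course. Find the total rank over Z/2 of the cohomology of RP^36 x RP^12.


dim H^*(RP^n; Z/2) = n+1 (one Z/2 in each degree 0..n).
Total Betti number is multiplicative.
Total = (36+1) * (12+1) = 37 * 13 = 481

481


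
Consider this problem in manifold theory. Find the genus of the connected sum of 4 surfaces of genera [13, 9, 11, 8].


Genus is additive under connected sum of orientable surfaces.
g = 13 + 9 + 11 + 8 = 41

41


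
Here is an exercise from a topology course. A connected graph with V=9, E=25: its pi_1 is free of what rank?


For a connected graph: rank(pi_1) = b_1 = E - V + 1 = 1 - chi.
chi = V - E = 9 - 25 = -16.
rank = 1 - (-16) = 25 - 9 + 1 = 17

17


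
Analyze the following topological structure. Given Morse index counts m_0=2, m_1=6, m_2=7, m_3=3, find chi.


Morse theory: chi(M) = sum_k (-1)^k m_k where m_k = #(index-k critical points).
= (2) + (-6) + (7) + (-3) = 0

0


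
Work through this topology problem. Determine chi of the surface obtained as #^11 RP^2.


For a non-orientable closed surface with k crosscaps: chi = 2 - k.
Here k = 11.
chi = 2 - 11 = -9

-9


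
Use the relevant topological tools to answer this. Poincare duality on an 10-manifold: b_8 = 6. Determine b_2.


Poincare duality for closed orientable n-manifolds: b_k = b_{n-k}.
Here n = 10, so b_2 = b_8 = 6

6


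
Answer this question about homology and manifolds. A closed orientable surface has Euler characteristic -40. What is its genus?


chi = 2 - 2g for closed orientable surfaces.
-40 = 2 - 2g
2g = 2 - (-40) = 42
g = 21

21


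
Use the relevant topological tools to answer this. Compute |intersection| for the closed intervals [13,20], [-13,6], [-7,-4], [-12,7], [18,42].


Intersection = [max(a_i), min(b_i)] = [18, -4].
Since 18 > -4, the intersection is empty.
Length = 0

0


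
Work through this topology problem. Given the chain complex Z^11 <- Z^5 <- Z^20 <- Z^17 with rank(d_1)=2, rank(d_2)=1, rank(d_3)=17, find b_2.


rank H_k = rank(ker d_k) - rank(im d_{k+1}).
rank(ker d_2) = rank(C_2) - rank(d_2) = 20 - 1 = 19.
rank(im d_{2+1}) = 17.
rank H_2 = 19 - 17 = 2

2


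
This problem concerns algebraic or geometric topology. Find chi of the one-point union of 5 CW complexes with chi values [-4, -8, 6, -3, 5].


chi(A v B) = chi(A) + chi(B) - 1 (one point identified).
For 5 spaces: chi = (sum chi_i) - (5 - 1).
sum = -4; chi = -4 - 4 = -8

-8


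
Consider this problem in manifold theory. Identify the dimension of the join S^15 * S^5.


Join of spheres: S^m * S^n = S^{m+n+1}.
dim = 15 + 5 + 1 = 21

21


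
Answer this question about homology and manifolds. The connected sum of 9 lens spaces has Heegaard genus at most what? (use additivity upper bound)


Heegaard genus satisfies g(A#B) <= g(A) + g(B).
Each lens space has g = 1.
Upper bound: 9 * 1 = 9

9


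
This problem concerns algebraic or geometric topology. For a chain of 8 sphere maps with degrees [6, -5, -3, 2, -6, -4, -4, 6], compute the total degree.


Degree is multiplicative: deg(composition) = product of degrees.
= (6) * (-5) * (-3) * (2) * (-6) * (-4) * (-4) * (6) = -103680

-103680


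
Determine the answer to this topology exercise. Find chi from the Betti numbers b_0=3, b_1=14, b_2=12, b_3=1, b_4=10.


chi = sum_k (-1)^k b_k.
= (3) + (-14) + (12) + (-1) + (10)
= 10

10


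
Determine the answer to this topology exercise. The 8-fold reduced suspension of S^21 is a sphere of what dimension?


Each suspension raises dimension by 1: Sigma S^n = S^{n+1}.
Sigma^8 S^21 = S^{21+8} = S^29

29


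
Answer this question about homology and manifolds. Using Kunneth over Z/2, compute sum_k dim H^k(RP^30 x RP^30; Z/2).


dim H^*(RP^n; Z/2) = n+1 (one Z/2 in each degree 0..n).
Total Betti number is multiplicative.
Total = (30+1) * (30+1) = 31 * 31 = 961

961


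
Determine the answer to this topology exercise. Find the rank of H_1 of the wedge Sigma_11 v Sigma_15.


For a wedge: H_1(A v B) = H_1(A) + H_1(B).
b_1(Sigma_11) = 22, b_1(Sigma_15) = 30.
b_1 = 22 + 30 = 52

52


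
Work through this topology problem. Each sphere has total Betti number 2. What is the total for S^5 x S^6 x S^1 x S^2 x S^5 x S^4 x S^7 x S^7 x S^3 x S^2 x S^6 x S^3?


Total Betti number is multiplicative under products.
Each S^d (d>=1) has total Betti number 2.
There are 12 sphere factors.
Total = 2^12 = 4096

4096


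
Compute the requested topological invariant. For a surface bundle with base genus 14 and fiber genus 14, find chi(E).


For a fiber bundle F -> E -> B (with CW structure): chi(E) = chi(B) * chi(F).
chi(Sigma_14) = -26, chi(Sigma_14) = -26.
chi(E) = (-26) * (-26) = 676

676


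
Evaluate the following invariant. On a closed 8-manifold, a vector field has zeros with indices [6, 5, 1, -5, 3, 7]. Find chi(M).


Poincare-Hopf: chi(M) = sum of indices of zeros.
chi = (6) + (5) + (1) + (-5) + (3) + (7) = 17

17


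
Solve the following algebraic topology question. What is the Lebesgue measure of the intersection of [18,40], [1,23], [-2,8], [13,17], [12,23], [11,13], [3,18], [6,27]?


Intersection = [max(a_i), min(b_i)] = [18, 8].
Since 18 > 8, the intersection is empty.
Length = 0

0


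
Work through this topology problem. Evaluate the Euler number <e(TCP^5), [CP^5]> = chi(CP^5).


For any closed oriented manifold, <e(TM),[M]> = chi(M).
chi(CP^5) = 5+1 = 6

6


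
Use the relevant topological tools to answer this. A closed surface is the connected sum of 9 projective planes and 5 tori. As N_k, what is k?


Since a >= 1, the sum is non-orientable; each T^2 can be replaced by RP^2 # RP^2 (since T^2#RP^2 = 3RP^2).
Total crosscaps k = 9 + 2*5 = 19.
Check via chi: chi = 9*1 + 5*0 - (9+5-1)*2 = -17 = 2 - k = -17. Consistent.

19


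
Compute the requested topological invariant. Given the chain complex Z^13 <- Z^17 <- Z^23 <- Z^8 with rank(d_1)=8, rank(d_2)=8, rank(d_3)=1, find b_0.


rank H_k = rank(ker d_k) - rank(im d_{k+1}).
rank(ker d_0) = rank(C_0) - rank(d_0) = 13 - 0 = 13.
rank(im d_{0+1}) = 8.
rank H_0 = 13 - 8 = 5

5


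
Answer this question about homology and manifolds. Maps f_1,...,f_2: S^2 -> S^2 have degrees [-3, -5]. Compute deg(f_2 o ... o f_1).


Degree is multiplicative: deg(composition) = product of degrees.
= (-3) * (-5) = 15

15


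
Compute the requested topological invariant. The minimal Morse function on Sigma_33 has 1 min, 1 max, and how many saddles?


A perfect Morse function has m_k = b_k.
For Sigma_33: b_0=1, b_1=2g=66, b_2=1.
Saddles m_1 = 2g = 66

66


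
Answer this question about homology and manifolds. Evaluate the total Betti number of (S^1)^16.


b_k(T^16) = C(16,k), so the sum over k is sum_k C(16,k) = 2^16.
Total = 2^16 = 65536

65536


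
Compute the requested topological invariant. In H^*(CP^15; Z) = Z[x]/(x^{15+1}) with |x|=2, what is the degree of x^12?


|x| = 2 in H^*(CP^n).
|x^12| = 12 * |x| = 12 * 2 = 24

24


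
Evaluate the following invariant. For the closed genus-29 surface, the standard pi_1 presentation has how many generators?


Standard presentation: pi_1(Sigma_g) = <a_1,b_1,...,a_g,b_g | [a_1,b_1]...[a_g,b_g] = 1>.
Number of generators = 2g = 2*29 = 58

58


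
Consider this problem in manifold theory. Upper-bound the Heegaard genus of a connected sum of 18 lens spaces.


Heegaard genus satisfies g(A#B) <= g(A) + g(B).
Each lens space has g = 1.
Upper bound: 18 * 1 = 18

18


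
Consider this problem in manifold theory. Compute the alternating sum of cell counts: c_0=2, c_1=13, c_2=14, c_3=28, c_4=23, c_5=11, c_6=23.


chi = sum_k (-1)^k c_k.
= (-1)^0*2 + (-1)^1*13 + (-1)^2*14 + (-1)^3*28 + (-1)^4*23 + (-1)^5*11 + (-1)^6*23
= (2) + (-13) + (14) + (-28) + (23) + (-11) + (23)
= 10

10


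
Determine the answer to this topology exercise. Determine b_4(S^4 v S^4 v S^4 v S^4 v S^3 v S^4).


For a wedge of spheres, H_k (k>0) is free on one generator per sphere of dimension k.
Spheres of dimension 4: count = 5.
b_4 = 5

5


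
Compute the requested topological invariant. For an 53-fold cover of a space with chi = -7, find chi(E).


For a finite covering: chi(E) = (number of sheets) * chi(B).
chi(E) = 53 * (-7) = -371

-371


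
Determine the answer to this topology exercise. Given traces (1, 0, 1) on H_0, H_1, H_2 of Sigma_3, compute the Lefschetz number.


L(f) = tr(f_0*) - tr(f_1*) + tr(f_2*).
= 1 - (0) + (1)
= 2

2


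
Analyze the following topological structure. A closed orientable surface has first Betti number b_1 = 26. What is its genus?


For a closed orientable surface: b_1 = 2g.
26 = 2g
g = 26 / 2 = 13

13


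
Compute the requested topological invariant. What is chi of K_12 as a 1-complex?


K_12: V = 12, E = C(12,2) = 66.
chi = V - E = 12 - 66 = -54

-54


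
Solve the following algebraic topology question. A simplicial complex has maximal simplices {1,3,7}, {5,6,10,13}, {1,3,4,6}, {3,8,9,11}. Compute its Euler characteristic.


Enumerate all faces; f-vector: f_0=11, f_1=20, f_2=13, f_3=3.
chi = sum (-1)^k f_k = 1

1


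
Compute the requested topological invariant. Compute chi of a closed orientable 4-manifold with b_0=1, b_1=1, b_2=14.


By Poincare duality b_k = b_{4-k}, so full Betti numbers: b_0=1, b_1=1, b_2=14, b_3=1, b_4=1.
chi = sum (-1)^k b_k = 14

14


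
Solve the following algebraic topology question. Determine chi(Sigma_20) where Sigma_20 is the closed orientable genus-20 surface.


For a closed orientable surface of genus g: chi = 2 - 2g.
Here g = 20.
chi = 2 - 2*20 = 2 - 40 = -38

-38


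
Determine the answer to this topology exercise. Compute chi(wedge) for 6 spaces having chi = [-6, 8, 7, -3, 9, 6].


chi(A v B) = chi(A) + chi(B) - 1 (one point identified).
For 6 spaces: chi = (sum chi_i) - (6 - 1).
sum = 21; chi = 21 - 5 = 16

16


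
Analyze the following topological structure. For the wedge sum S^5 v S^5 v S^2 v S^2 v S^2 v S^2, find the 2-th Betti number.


For a wedge of spheres, H_k (k>0) is free on one generator per sphere of dimension k.
Spheres of dimension 2: count = 4.
b_2 = 4

4


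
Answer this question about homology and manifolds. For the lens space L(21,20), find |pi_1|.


pi_1(L(p,q)) = Z/pZ for any q coprime to p.
|pi_1(L(21,20))| = 21

21


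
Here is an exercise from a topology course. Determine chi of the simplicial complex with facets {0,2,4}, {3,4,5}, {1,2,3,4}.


Enumerate all faces; f-vector: f_0=6, f_1=10, f_2=6, f_3=1.
chi = sum (-1)^k f_k = 1

1


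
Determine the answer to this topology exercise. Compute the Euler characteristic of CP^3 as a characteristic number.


For any closed oriented manifold, <e(TM),[M]> = chi(M).
chi(CP^3) = 3+1 = 4

4


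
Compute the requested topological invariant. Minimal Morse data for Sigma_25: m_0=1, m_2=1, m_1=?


A perfect Morse function has m_k = b_k.
For Sigma_25: b_0=1, b_1=2g=50, b_2=1.
Saddles m_1 = 2g = 50

50


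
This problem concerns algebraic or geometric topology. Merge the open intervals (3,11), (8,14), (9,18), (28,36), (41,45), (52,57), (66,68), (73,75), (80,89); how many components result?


Sort and merge overlapping open intervals.
Merged: (3,18), (28,36), (41,45), (52,57), (66,68), (73,75), (80,89).
Number of components = 7

7


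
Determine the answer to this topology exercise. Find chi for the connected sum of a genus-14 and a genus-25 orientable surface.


chi(Sigma_14) = 2 - 2*14 = -26
chi(Sigma_25) = 2 - 2*25 = -48
For surfaces: chi(A#B) = chi(A) + chi(B) - 2.
chi = -26 + -48 - 2 = -76

-76


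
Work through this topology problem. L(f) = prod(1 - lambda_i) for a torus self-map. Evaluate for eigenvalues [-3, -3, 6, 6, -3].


For a torus self-map: L(f) = det(I - A) where A acts on H_1.
L(f) = (1--3) * (1--3) * (1-6) * (1-6) * (1--3) = 4 * 4 * -5 * -5 * 4 = 1600

1600


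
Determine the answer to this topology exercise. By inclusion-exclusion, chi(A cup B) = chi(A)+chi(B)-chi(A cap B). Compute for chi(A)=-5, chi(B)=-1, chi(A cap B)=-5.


chi(A cup B) = chi(A) + chi(B) - chi(A cap B)
= -5 + (-1) - (-5)
= -1

-1


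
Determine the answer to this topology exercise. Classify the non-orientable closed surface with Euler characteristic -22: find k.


chi = 2 - k for closed non-orientable surfaces with k crosscaps.
-22 = 2 - k
k = 2 - (-22) = 24

24


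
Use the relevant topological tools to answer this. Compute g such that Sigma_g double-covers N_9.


chi(N_9) = 2 - 9 = -7.
Double cover: chi(Sigma_g) = 2 * chi(N_9) = 2*(-7) = -14.
2 - 2g = -14, so g = (2 - (-14))/2 = 16/2 = 8

8


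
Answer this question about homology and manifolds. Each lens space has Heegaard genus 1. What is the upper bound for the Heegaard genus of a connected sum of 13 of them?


Heegaard genus satisfies g(A#B) <= g(A) + g(B).
Each lens space has g = 1.
Upper bound: 13 * 1 = 13

13


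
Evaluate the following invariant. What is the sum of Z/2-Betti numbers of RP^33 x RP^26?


dim H^*(RP^n; Z/2) = n+1 (one Z/2 in each degree 0..n).
Total Betti number is multiplicative.
Total = (33+1) * (26+1) = 34 * 27 = 918

918


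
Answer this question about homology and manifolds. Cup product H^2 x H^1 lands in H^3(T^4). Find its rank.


Cup product: H^p x H^q -> H^{p+q}; here p+q = 2+1 = 3.
rank H^k(T^n) = C(n,k).
C(4,3) = 4

4


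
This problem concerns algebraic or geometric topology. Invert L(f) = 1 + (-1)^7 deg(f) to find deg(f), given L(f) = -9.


L(f) = 1 + (-1)^7 deg(f) on S^7.
-9 = 1 + (-1)^7 * deg(f)
(-1)^7 * deg(f) = -10
deg(f) = 10

10


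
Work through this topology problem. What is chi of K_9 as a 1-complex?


K_9: V = 9, E = C(9,2) = 36.
chi = V - E = 9 - 36 = -27

-27


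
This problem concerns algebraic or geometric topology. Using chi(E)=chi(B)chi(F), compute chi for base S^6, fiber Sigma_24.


chi(S^6) = 2 (n even), chi(Sigma_24) = 2 - 2*24 = -46.
chi(E) = 2 * (-46) = -92

-92


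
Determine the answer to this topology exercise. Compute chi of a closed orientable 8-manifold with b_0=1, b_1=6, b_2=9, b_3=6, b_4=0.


By Poincare duality b_k = b_{8-k}, so full Betti numbers: b_0=1, b_1=6, b_2=9, b_3=6, b_4=0, b_5=6, b_6=9, b_7=6, b_8=1.
chi = sum (-1)^k b_k = -4

-4


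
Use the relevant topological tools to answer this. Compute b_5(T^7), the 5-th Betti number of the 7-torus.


By the Kunneth formula, b_k(T^n) = C(n,k).
b_5(T^7) = C(7,5).
C(7,5) = 7!/(5!*2!) = 21

21


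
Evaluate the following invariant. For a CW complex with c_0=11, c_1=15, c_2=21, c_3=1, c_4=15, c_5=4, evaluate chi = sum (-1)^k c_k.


chi = sum_k (-1)^k c_k.
= (-1)^0*11 + (-1)^1*15 + (-1)^2*21 + (-1)^3*1 + (-1)^4*15 + (-1)^5*4
= (11) + (-15) + (21) + (-1) + (15) + (-4)
= 27

27


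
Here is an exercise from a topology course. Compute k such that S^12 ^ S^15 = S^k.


S^m ^ S^n = S^{m+n}.
k = 12 + 15 = 27

27


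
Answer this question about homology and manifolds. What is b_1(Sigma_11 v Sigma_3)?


For a wedge: H_1(A v B) = H_1(A) + H_1(B).
b_1(Sigma_11) = 22, b_1(Sigma_3) = 6.
b_1 = 22 + 6 = 28

28


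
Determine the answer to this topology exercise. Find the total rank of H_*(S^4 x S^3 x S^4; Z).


Total Betti number is multiplicative under products.
Each S^d (d>=1) has total Betti number 2.
There are 3 sphere factors.
Total = 2^3 = 8

8


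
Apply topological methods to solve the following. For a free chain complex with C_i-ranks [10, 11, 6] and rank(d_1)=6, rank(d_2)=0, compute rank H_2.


rank H_k = rank(ker d_k) - rank(im d_{k+1}).
rank(ker d_2) = rank(C_2) - rank(d_2) = 6 - 0 = 6.
rank(im d_{2+1}) = 0.
rank H_2 = 6 - 0 = 6

6


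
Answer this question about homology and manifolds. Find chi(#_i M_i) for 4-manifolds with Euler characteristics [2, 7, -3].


For n-manifolds: chi(A#B) = chi(A) + chi(B) - chi(S^4).
chi(S^4) = 1 + (-1)^4 = 2.
chi(#) = (sum chi_i) - (3-1)*chi(S^4) = 6 - 2*2 = 2

2


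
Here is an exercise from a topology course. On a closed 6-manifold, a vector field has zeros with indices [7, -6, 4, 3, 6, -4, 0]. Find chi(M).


Poincare-Hopf: chi(M) = sum of indices of zeros.
chi = (7) + (-6) + (4) + (3) + (6) + (-4) + (0) = 10

10


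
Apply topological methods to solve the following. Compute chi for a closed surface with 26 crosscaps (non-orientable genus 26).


For a non-orientable closed surface with k crosscaps: chi = 2 - k.
Here k = 26.
chi = 2 - 26 = -24

-24


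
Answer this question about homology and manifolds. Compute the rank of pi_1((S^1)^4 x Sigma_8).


pi_1(A x B) = pi_1(A) x pi_1(B); rank of abelianization = b_1.
b_1(T^4) = 4, b_1(Sigma_8) = 2*8 = 16.
b_1(product) = 4 + 16 = 20

20


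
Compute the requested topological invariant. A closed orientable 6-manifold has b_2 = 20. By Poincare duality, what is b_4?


Poincare duality for closed orientable n-manifolds: b_k = b_{n-k}.
Here n = 6, so b_4 = b_2 = 20

20


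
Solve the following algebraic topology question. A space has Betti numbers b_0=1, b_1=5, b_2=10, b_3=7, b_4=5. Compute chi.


chi = sum_k (-1)^k b_k.
= (1) + (-5) + (10) + (-7) + (5)
= 4

4


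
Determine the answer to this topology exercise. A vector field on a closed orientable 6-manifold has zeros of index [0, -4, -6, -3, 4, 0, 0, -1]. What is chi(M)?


Poincare-Hopf: chi(M) = sum of indices of zeros.
chi = (0) + (-4) + (-6) + (-3) + (4) + (0) + (0) + (-1) = -10

-10


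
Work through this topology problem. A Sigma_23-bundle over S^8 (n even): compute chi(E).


chi(S^8) = 2 (n even), chi(Sigma_23) = 2 - 2*23 = -44.
chi(E) = 2 * (-44) = -88

-88


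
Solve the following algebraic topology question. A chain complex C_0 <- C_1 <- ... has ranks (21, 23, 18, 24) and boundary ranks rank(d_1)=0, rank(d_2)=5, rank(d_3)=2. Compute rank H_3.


rank H_k = rank(ker d_k) - rank(im d_{k+1}).
rank(ker d_3) = rank(C_3) - rank(d_3) = 24 - 2 = 22.
rank(im d_{3+1}) = 0.
rank H_3 = 22 - 0 = 22

22


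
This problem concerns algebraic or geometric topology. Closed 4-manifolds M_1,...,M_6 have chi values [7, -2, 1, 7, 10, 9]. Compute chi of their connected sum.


For n-manifolds: chi(A#B) = chi(A) + chi(B) - chi(S^4).
chi(S^4) = 1 + (-1)^4 = 2.
chi(#) = (sum chi_i) - (6-1)*chi(S^4) = 32 - 5*2 = 22

22


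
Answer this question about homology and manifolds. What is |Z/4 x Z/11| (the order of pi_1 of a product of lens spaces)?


pi_1(X x Y) = pi_1(X) x pi_1(Y).
pi_1(L(4,1)) = Z/4, pi_1(L(11,1)) = Z/11.
|Z/4 x Z/11| = 4 * 11 = 44

44


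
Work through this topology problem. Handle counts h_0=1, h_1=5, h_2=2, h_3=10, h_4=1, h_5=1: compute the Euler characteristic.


Handles of index k contribute (-1)^k to chi (same as CW cells).
chi = (1) + (-5) + (2) + (-10) + (1) + (-1) = -12

-12


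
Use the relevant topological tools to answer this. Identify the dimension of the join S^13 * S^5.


Join of spheres: S^m * S^n = S^{m+n+1}.
dim = 13 + 5 + 1 = 19

19


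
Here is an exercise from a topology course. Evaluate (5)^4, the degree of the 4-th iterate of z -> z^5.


deg(f) = 5. Degree is multiplicative: deg(f^4) = (deg f)^4.
deg(f^4) = (5)^4 = 625

625


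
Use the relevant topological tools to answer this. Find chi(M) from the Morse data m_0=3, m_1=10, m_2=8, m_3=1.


Morse theory: chi(M) = sum_k (-1)^k m_k where m_k = #(index-k critical points).
= (3) + (-10) + (8) + (-1) = 0

0


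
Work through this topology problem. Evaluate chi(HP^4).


HP^4 has one cell in each dimension 0, 4, ..., 4*4 (4+1 cells, all even-dim).
chi = 4 + 1 = 5

5


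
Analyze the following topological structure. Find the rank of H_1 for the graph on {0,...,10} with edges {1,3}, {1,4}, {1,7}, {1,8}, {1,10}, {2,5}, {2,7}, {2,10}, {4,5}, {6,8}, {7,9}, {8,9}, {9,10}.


b_1 = E - V + (number of components).
E = 13, V = 11, components = 2.
b_1 = 13 - 11 + 2 = 4

4


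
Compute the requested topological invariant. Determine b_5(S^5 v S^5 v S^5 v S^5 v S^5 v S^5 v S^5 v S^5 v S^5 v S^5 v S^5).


For a wedge of spheres, H_k (k>0) is free on one generator per sphere of dimension k.
Spheres of dimension 5: count = 11.
b_5 = 11

11


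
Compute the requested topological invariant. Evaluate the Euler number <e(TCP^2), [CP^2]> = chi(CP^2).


For any closed oriented manifold, <e(TM),[M]> = chi(M).
chi(CP^2) = 2+1 = 3

3


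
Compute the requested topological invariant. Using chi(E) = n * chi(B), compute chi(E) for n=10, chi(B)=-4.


For a finite covering: chi(E) = (number of sheets) * chi(B).
chi(E) = 10 * (-4) = -40

-40


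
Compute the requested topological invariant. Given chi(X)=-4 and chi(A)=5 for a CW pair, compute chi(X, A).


Relative Euler characteristic: chi(X, A) = chi(X) - chi(A).
= -4 - (5) = -9

-9


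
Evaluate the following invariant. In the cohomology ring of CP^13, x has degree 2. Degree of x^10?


|x| = 2 in H^*(CP^n).
|x^10| = 10 * |x| = 10 * 2 = 20

20


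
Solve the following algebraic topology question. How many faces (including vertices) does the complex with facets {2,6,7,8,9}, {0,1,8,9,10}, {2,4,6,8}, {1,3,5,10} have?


Each maximal simplex on m vertices has 2^m - 1 nonempty faces.
Take the union (dedupe shared faces).
Total distinct faces = 79

79


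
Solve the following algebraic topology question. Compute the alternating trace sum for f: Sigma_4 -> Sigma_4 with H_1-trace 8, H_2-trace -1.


L(f) = tr(f_0*) - tr(f_1*) + tr(f_2*).
= 1 - (8) + (-1)
= -8

-8


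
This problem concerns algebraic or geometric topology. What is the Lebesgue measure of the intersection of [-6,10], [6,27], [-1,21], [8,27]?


Intersection = [max(a_i), min(b_i)] = [8, 10].
Length = 10 - 8 = 2

2


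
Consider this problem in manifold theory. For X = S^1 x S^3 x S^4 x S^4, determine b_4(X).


Each S^d has Poincare polynomial 1 + t^d.
The product S^1 x S^3 x S^4 x S^4 has Poincare polynomial prod(1+t^d_i).
Expanding: b_0=1, b_1=1, b_3=1, b_4=3, b_5=2, b_7=2, b_8=3, b_9=1, b_11=1, b_12=1.
b_4 = 3

3


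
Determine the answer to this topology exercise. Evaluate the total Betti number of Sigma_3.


For Sigma_3: b_0 = 1, b_1 = 2g = 6, b_2 = 1.
Total = 1 + 6 + 1 = 8

8


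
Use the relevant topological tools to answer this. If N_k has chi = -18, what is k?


chi = 2 - k for closed non-orientable surfaces with k crosscaps.
-18 = 2 - k
k = 2 - (-18) = 20

20


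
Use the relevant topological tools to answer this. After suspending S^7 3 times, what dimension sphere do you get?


Each suspension raises dimension by 1: Sigma S^n = S^{n+1}.
Sigma^3 S^7 = S^{7+3} = S^10

10


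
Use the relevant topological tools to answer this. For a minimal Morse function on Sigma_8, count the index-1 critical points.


A perfect Morse function has m_k = b_k.
For Sigma_8: b_0=1, b_1=2g=16, b_2=1.
Saddles m_1 = 2g = 16

16


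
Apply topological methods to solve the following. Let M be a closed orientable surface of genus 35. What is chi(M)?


For a closed orientable surface of genus g: chi = 2 - 2g.
Here g = 35.
chi = 2 - 2*35 = 2 - 70 = -68

-68


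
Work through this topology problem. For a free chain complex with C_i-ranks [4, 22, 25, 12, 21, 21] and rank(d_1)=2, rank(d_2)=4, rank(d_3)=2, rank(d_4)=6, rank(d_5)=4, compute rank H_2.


rank H_k = rank(ker d_k) - rank(im d_{k+1}).
rank(ker d_2) = rank(C_2) - rank(d_2) = 25 - 4 = 21.
rank(im d_{2+1}) = 2.
rank H_2 = 21 - 2 = 19

19


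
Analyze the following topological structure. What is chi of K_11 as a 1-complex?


K_11: V = 11, E = C(11,2) = 55.
chi = V - E = 11 - 55 = -44

-44


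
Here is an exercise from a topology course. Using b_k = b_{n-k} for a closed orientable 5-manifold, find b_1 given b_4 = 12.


Poincare duality for closed orientable n-manifolds: b_k = b_{n-k}.
Here n = 5, so b_1 = b_4 = 12

12


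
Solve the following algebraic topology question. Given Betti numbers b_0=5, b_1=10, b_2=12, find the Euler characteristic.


chi = sum_k (-1)^k b_k.
= (5) + (-10) + (12)
= 7

7


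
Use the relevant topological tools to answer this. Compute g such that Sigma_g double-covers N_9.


chi(N_9) = 2 - 9 = -7.
Double cover: chi(Sigma_g) = 2 * chi(N_9) = 2*(-7) = -14.
2 - 2g = -14, so g = (2 - (-14))/2 = 16/2 = 8

8


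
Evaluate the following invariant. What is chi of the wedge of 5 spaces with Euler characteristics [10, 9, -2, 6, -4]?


chi(A v B) = chi(A) + chi(B) - 1 (one point identified).
For 5 spaces: chi = (sum chi_i) - (5 - 1).
sum = 19; chi = 19 - 4 = 15

15


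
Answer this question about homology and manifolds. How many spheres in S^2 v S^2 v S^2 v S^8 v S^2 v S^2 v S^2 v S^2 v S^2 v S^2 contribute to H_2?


For a wedge of spheres, H_k (k>0) is free on one generator per sphere of dimension k.
Spheres of dimension 2: count = 9.
b_2 = 9

9


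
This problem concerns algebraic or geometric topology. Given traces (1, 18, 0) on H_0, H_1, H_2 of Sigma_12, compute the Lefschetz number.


L(f) = tr(f_0*) - tr(f_1*) + tr(f_2*).
= 1 - (18) + (0)
= -17

-17


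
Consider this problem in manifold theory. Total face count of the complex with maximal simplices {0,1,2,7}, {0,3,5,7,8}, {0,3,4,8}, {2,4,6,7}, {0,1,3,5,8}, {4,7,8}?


Each maximal simplex on m vertices has 2^m - 1 nonempty faces.
Take the union (dedupe shared faces).
Total distinct faces = 77

77


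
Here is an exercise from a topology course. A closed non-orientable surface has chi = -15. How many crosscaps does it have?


chi = 2 - k for closed non-orientable surfaces with k crosscaps.
-15 = 2 - k
k = 2 - (-15) = 17

17


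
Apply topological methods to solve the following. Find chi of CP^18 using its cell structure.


CP^18 has one cell in each even dimension 0, 2, ..., 2*18 (18+1 cells total).
All cells are even-dimensional, so chi = number of cells.
chi = 18 + 1 = 19

19


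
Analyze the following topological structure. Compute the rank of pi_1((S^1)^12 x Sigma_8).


pi_1(A x B) = pi_1(A) x pi_1(B); rank of abelianization = b_1.
b_1(T^12) = 12, b_1(Sigma_8) = 2*8 = 16.
b_1(product) = 12 + 16 = 28

28


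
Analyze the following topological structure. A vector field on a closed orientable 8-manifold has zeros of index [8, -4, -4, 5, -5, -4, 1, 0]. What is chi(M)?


Poincare-Hopf: chi(M) = sum of indices of zeros.
chi = (8) + (-4) + (-4) + (5) + (-5) + (-4) + (1) + (0) = -3

-3


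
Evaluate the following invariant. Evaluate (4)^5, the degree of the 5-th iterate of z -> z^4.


deg(f) = 4. Degree is multiplicative: deg(f^5) = (deg f)^5.
deg(f^5) = (4)^5 = 1024

1024


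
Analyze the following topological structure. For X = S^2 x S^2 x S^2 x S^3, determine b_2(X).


Each S^d has Poincare polynomial 1 + t^d.
The product S^2 x S^2 x S^2 x S^3 has Poincare polynomial prod(1+t^d_i).
Expanding: b_0=1, b_2=3, b_3=1, b_4=3, b_5=3, b_6=1, b_7=3, b_9=1.
b_2 = 3

3


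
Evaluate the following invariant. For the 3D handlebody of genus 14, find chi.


A genus-g handlebody deformation retracts to a wedge of g circles.
chi(vee_g S^1) = 1 - g.
chi(H_14) = 1 - 14 = -13

-13


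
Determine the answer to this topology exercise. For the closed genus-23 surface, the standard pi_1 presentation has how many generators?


Standard presentation: pi_1(Sigma_g) = <a_1,b_1,...,a_g,b_g | [a_1,b_1]...[a_g,b_g] = 1>.
Number of generators = 2g = 2*23 = 46

46


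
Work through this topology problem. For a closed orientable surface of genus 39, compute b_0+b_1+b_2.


For Sigma_39: b_0 = 1, b_1 = 2g = 78, b_2 = 1.
Total = 1 + 78 + 1 = 80

80


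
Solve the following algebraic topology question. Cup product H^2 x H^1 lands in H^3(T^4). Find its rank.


Cup product: H^p x H^q -> H^{p+q}; here p+q = 2+1 = 3.
rank H^k(T^n) = C(n,k).
C(4,3) = 4

4


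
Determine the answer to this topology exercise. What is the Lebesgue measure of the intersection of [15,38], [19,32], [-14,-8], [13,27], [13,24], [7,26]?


Intersection = [max(a_i), min(b_i)] = [19, -8].
Since 19 > -8, the intersection is empty.
Length = 0

0


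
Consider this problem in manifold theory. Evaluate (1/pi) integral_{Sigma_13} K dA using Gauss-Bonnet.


Gauss-Bonnet: integral K dA = 2*pi*chi(M).
chi(Sigma_13) = 2 - 2*13 = -24.
(integral K dA)/pi = 2*chi = 2*(-24) = -48

-48


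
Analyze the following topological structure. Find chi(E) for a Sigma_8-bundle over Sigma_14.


For a fiber bundle F -> E -> B (with CW structure): chi(E) = chi(B) * chi(F).
chi(Sigma_14) = -26, chi(Sigma_8) = -14.
chi(E) = (-26) * (-14) = 364

364


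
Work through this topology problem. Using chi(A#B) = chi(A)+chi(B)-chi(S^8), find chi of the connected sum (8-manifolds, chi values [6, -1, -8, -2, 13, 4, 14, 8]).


For n-manifolds: chi(A#B) = chi(A) + chi(B) - chi(S^8).
chi(S^8) = 1 + (-1)^8 = 2.
chi(#) = (sum chi_i) - (8-1)*chi(S^8) = 34 - 7*2 = 20

20


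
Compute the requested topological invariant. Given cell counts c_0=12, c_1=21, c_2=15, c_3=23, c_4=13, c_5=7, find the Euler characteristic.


chi = sum_k (-1)^k c_k.
= (-1)^0*12 + (-1)^1*21 + (-1)^2*15 + (-1)^3*23 + (-1)^4*13 + (-1)^5*7
= (12) + (-21) + (15) + (-23) + (13) + (-7)
= -11

-11


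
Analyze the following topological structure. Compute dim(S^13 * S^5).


Join of spheres: S^m * S^n = S^{m+n+1}.
dim = 13 + 5 + 1 = 19

19


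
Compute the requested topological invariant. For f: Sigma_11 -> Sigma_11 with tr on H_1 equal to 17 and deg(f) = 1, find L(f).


L(f) = tr(f_0*) - tr(f_1*) + tr(f_2*).
= 1 - (17) + (1)
= -15

-15


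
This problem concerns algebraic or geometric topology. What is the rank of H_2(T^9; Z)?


By the Kunneth formula, b_k(T^n) = C(n,k).
b_2(T^9) = C(9,2).
C(9,2) = 9!/(2!*7!) = 36

36


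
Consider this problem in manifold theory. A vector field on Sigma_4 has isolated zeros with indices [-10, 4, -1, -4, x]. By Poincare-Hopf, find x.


Poincare-Hopf: sum of indices = chi(M).
chi(Sigma_4) = 2 - 2*4 = -6.
Sum of known indices = -11.
x = chi - (sum known) = -6 - (-11) = 5

5


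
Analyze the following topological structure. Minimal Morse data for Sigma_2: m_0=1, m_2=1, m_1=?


A perfect Morse function has m_k = b_k.
For Sigma_2: b_0=1, b_1=2g=4, b_2=1.
Saddles m_1 = 2g = 4

4


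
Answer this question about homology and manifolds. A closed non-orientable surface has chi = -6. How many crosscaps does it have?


chi = 2 - k for closed non-orientable surfaces with k crosscaps.
-6 = 2 - k
k = 2 - (-6) = 8

8


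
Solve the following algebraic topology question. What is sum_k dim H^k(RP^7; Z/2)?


H^k(RP^7; Z/2) = Z/2 for each 0 <= k <= 7.
Total dimension = 7 + 1 = 8

8


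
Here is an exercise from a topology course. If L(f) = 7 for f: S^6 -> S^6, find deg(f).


L(f) = 1 + (-1)^6 deg(f) on S^6.
7 = 1 + (-1)^6 * deg(f)
(-1)^6 * deg(f) = 6
deg(f) = 6

6


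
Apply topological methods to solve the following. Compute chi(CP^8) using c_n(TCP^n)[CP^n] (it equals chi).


For any closed oriented manifold, <e(TM),[M]> = chi(M).
chi(CP^8) = 8+1 = 9

9


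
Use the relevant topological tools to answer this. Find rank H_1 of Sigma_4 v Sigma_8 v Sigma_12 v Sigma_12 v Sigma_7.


For a wedge X v Y: reduced H_k(X v Y) = H_k(X) + H_k(Y).
Each Sigma_g contributes b_1 = 2g.
b_1 = 8 + 16 + 24 + 24 + 14 = 86

86


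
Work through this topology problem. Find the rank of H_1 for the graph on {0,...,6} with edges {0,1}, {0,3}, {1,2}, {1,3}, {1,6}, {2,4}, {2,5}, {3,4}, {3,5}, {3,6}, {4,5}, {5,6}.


b_1 = E - V + (number of components).
E = 12, V = 7, components = 1.
b_1 = 12 - 7 + 1 = 6

6


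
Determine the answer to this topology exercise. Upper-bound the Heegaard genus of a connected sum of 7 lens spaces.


Heegaard genus satisfies g(A#B) <= g(A) + g(B).
Each lens space has g = 1.
Upper bound: 7 * 1 = 7

7


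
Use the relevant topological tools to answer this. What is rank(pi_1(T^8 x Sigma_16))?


pi_1(A x B) = pi_1(A) x pi_1(B); rank of abelianization = b_1.
b_1(T^8) = 8, b_1(Sigma_16) = 2*16 = 32.
b_1(product) = 8 + 32 = 40

40


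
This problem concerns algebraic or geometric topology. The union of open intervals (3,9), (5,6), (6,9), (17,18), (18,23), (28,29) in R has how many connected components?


Sort and merge overlapping open intervals.
Merged: (3,9), (17,18), (18,23), (28,29).
Number of components = 4

4
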